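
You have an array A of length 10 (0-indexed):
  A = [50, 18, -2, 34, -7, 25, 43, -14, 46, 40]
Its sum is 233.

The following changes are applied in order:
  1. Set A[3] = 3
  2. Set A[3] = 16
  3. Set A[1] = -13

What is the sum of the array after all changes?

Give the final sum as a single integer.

Initial sum: 233
Change 1: A[3] 34 -> 3, delta = -31, sum = 202
Change 2: A[3] 3 -> 16, delta = 13, sum = 215
Change 3: A[1] 18 -> -13, delta = -31, sum = 184

Answer: 184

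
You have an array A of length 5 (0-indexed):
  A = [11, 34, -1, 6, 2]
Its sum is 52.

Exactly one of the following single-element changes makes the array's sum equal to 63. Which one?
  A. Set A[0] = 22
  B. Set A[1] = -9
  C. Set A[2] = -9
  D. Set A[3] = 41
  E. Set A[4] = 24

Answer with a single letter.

Option A: A[0] 11->22, delta=11, new_sum=52+(11)=63 <-- matches target
Option B: A[1] 34->-9, delta=-43, new_sum=52+(-43)=9
Option C: A[2] -1->-9, delta=-8, new_sum=52+(-8)=44
Option D: A[3] 6->41, delta=35, new_sum=52+(35)=87
Option E: A[4] 2->24, delta=22, new_sum=52+(22)=74

Answer: A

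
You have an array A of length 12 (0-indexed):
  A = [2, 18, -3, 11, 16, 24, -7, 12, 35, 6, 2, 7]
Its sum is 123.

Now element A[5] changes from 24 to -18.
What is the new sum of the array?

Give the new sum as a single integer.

Old value at index 5: 24
New value at index 5: -18
Delta = -18 - 24 = -42
New sum = old_sum + delta = 123 + (-42) = 81

Answer: 81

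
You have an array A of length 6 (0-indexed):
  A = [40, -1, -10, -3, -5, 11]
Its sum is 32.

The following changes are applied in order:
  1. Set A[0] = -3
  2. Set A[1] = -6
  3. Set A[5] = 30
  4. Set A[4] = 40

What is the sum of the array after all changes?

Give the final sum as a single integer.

Initial sum: 32
Change 1: A[0] 40 -> -3, delta = -43, sum = -11
Change 2: A[1] -1 -> -6, delta = -5, sum = -16
Change 3: A[5] 11 -> 30, delta = 19, sum = 3
Change 4: A[4] -5 -> 40, delta = 45, sum = 48

Answer: 48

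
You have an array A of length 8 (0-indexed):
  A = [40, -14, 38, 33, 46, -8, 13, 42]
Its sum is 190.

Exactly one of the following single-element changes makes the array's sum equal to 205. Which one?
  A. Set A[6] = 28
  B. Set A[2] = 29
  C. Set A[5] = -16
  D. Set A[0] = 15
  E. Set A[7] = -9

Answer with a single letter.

Option A: A[6] 13->28, delta=15, new_sum=190+(15)=205 <-- matches target
Option B: A[2] 38->29, delta=-9, new_sum=190+(-9)=181
Option C: A[5] -8->-16, delta=-8, new_sum=190+(-8)=182
Option D: A[0] 40->15, delta=-25, new_sum=190+(-25)=165
Option E: A[7] 42->-9, delta=-51, new_sum=190+(-51)=139

Answer: A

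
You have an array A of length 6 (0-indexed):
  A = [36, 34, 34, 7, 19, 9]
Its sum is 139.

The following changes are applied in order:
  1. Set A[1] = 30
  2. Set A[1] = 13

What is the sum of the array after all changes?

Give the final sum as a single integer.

Initial sum: 139
Change 1: A[1] 34 -> 30, delta = -4, sum = 135
Change 2: A[1] 30 -> 13, delta = -17, sum = 118

Answer: 118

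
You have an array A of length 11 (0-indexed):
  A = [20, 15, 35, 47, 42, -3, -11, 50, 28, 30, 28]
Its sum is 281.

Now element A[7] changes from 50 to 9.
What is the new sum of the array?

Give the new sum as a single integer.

Old value at index 7: 50
New value at index 7: 9
Delta = 9 - 50 = -41
New sum = old_sum + delta = 281 + (-41) = 240

Answer: 240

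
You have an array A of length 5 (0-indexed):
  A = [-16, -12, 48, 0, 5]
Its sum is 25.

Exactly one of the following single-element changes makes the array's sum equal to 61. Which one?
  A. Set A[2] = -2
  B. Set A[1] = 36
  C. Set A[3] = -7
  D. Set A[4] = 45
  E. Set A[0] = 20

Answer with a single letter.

Option A: A[2] 48->-2, delta=-50, new_sum=25+(-50)=-25
Option B: A[1] -12->36, delta=48, new_sum=25+(48)=73
Option C: A[3] 0->-7, delta=-7, new_sum=25+(-7)=18
Option D: A[4] 5->45, delta=40, new_sum=25+(40)=65
Option E: A[0] -16->20, delta=36, new_sum=25+(36)=61 <-- matches target

Answer: E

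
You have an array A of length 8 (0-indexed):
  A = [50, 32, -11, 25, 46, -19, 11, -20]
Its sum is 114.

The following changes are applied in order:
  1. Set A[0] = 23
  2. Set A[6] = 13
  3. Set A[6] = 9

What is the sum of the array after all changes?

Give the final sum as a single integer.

Initial sum: 114
Change 1: A[0] 50 -> 23, delta = -27, sum = 87
Change 2: A[6] 11 -> 13, delta = 2, sum = 89
Change 3: A[6] 13 -> 9, delta = -4, sum = 85

Answer: 85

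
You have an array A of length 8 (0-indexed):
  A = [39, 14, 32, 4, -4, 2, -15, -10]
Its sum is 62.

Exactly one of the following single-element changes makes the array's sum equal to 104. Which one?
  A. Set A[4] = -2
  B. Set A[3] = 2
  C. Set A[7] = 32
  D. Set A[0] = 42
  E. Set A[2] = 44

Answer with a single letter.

Option A: A[4] -4->-2, delta=2, new_sum=62+(2)=64
Option B: A[3] 4->2, delta=-2, new_sum=62+(-2)=60
Option C: A[7] -10->32, delta=42, new_sum=62+(42)=104 <-- matches target
Option D: A[0] 39->42, delta=3, new_sum=62+(3)=65
Option E: A[2] 32->44, delta=12, new_sum=62+(12)=74

Answer: C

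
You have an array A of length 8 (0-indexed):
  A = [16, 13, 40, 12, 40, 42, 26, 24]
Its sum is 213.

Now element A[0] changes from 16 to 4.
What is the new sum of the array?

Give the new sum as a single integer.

Old value at index 0: 16
New value at index 0: 4
Delta = 4 - 16 = -12
New sum = old_sum + delta = 213 + (-12) = 201

Answer: 201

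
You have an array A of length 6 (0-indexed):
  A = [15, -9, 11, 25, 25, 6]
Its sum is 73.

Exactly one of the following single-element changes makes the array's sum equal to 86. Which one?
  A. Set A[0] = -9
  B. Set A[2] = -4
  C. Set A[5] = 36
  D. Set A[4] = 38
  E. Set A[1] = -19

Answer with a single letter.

Option A: A[0] 15->-9, delta=-24, new_sum=73+(-24)=49
Option B: A[2] 11->-4, delta=-15, new_sum=73+(-15)=58
Option C: A[5] 6->36, delta=30, new_sum=73+(30)=103
Option D: A[4] 25->38, delta=13, new_sum=73+(13)=86 <-- matches target
Option E: A[1] -9->-19, delta=-10, new_sum=73+(-10)=63

Answer: D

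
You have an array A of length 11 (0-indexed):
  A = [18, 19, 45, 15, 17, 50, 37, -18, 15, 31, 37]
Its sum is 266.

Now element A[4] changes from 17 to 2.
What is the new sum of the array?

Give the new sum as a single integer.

Answer: 251

Derivation:
Old value at index 4: 17
New value at index 4: 2
Delta = 2 - 17 = -15
New sum = old_sum + delta = 266 + (-15) = 251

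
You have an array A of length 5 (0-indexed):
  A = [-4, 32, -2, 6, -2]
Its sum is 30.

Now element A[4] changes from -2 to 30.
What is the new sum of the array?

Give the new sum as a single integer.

Answer: 62

Derivation:
Old value at index 4: -2
New value at index 4: 30
Delta = 30 - -2 = 32
New sum = old_sum + delta = 30 + (32) = 62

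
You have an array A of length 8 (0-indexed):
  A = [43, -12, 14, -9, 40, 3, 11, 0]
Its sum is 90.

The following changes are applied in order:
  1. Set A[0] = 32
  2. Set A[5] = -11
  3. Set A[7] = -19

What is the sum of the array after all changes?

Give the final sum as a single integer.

Answer: 46

Derivation:
Initial sum: 90
Change 1: A[0] 43 -> 32, delta = -11, sum = 79
Change 2: A[5] 3 -> -11, delta = -14, sum = 65
Change 3: A[7] 0 -> -19, delta = -19, sum = 46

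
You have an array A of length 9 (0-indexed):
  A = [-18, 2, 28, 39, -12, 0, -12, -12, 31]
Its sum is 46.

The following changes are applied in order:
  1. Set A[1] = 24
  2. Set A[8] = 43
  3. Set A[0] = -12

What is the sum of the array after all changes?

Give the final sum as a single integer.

Initial sum: 46
Change 1: A[1] 2 -> 24, delta = 22, sum = 68
Change 2: A[8] 31 -> 43, delta = 12, sum = 80
Change 3: A[0] -18 -> -12, delta = 6, sum = 86

Answer: 86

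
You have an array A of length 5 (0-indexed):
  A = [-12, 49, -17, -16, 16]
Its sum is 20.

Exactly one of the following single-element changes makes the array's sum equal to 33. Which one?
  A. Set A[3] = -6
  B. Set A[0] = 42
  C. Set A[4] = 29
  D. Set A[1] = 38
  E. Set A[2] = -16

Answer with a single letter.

Answer: C

Derivation:
Option A: A[3] -16->-6, delta=10, new_sum=20+(10)=30
Option B: A[0] -12->42, delta=54, new_sum=20+(54)=74
Option C: A[4] 16->29, delta=13, new_sum=20+(13)=33 <-- matches target
Option D: A[1] 49->38, delta=-11, new_sum=20+(-11)=9
Option E: A[2] -17->-16, delta=1, new_sum=20+(1)=21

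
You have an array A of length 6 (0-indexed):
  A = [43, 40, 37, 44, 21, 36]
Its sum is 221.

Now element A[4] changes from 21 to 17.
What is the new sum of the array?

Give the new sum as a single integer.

Old value at index 4: 21
New value at index 4: 17
Delta = 17 - 21 = -4
New sum = old_sum + delta = 221 + (-4) = 217

Answer: 217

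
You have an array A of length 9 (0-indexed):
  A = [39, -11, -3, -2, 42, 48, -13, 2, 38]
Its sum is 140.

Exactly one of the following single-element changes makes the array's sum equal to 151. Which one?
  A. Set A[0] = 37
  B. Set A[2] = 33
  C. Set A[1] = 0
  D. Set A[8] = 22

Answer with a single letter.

Answer: C

Derivation:
Option A: A[0] 39->37, delta=-2, new_sum=140+(-2)=138
Option B: A[2] -3->33, delta=36, new_sum=140+(36)=176
Option C: A[1] -11->0, delta=11, new_sum=140+(11)=151 <-- matches target
Option D: A[8] 38->22, delta=-16, new_sum=140+(-16)=124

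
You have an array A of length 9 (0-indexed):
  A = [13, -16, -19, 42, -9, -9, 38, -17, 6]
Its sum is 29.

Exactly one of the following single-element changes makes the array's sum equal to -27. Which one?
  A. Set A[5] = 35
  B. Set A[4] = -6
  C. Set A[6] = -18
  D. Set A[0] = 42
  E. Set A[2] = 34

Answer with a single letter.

Option A: A[5] -9->35, delta=44, new_sum=29+(44)=73
Option B: A[4] -9->-6, delta=3, new_sum=29+(3)=32
Option C: A[6] 38->-18, delta=-56, new_sum=29+(-56)=-27 <-- matches target
Option D: A[0] 13->42, delta=29, new_sum=29+(29)=58
Option E: A[2] -19->34, delta=53, new_sum=29+(53)=82

Answer: C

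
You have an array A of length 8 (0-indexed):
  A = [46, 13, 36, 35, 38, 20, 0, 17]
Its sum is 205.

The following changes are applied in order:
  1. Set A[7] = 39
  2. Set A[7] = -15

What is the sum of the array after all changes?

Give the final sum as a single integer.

Answer: 173

Derivation:
Initial sum: 205
Change 1: A[7] 17 -> 39, delta = 22, sum = 227
Change 2: A[7] 39 -> -15, delta = -54, sum = 173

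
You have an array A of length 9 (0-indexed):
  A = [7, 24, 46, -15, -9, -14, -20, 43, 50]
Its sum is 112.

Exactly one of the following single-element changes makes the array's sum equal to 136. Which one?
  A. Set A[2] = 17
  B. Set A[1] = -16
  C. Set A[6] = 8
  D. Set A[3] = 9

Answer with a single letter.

Answer: D

Derivation:
Option A: A[2] 46->17, delta=-29, new_sum=112+(-29)=83
Option B: A[1] 24->-16, delta=-40, new_sum=112+(-40)=72
Option C: A[6] -20->8, delta=28, new_sum=112+(28)=140
Option D: A[3] -15->9, delta=24, new_sum=112+(24)=136 <-- matches target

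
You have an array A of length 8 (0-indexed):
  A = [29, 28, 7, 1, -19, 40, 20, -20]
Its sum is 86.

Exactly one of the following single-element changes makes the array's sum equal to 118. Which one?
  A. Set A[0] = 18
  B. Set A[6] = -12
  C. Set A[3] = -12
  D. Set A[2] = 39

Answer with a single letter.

Option A: A[0] 29->18, delta=-11, new_sum=86+(-11)=75
Option B: A[6] 20->-12, delta=-32, new_sum=86+(-32)=54
Option C: A[3] 1->-12, delta=-13, new_sum=86+(-13)=73
Option D: A[2] 7->39, delta=32, new_sum=86+(32)=118 <-- matches target

Answer: D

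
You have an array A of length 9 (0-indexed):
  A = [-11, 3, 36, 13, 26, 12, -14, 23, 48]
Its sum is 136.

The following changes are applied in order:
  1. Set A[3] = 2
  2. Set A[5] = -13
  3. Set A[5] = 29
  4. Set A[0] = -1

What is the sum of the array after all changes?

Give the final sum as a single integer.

Answer: 152

Derivation:
Initial sum: 136
Change 1: A[3] 13 -> 2, delta = -11, sum = 125
Change 2: A[5] 12 -> -13, delta = -25, sum = 100
Change 3: A[5] -13 -> 29, delta = 42, sum = 142
Change 4: A[0] -11 -> -1, delta = 10, sum = 152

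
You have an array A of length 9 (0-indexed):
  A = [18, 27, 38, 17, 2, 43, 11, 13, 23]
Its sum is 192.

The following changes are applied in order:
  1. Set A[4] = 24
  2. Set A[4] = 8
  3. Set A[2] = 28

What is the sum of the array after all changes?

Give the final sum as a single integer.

Answer: 188

Derivation:
Initial sum: 192
Change 1: A[4] 2 -> 24, delta = 22, sum = 214
Change 2: A[4] 24 -> 8, delta = -16, sum = 198
Change 3: A[2] 38 -> 28, delta = -10, sum = 188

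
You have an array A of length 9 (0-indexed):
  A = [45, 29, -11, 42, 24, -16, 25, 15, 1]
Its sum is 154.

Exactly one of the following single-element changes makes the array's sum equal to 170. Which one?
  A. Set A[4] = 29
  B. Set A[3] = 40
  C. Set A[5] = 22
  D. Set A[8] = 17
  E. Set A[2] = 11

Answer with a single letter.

Option A: A[4] 24->29, delta=5, new_sum=154+(5)=159
Option B: A[3] 42->40, delta=-2, new_sum=154+(-2)=152
Option C: A[5] -16->22, delta=38, new_sum=154+(38)=192
Option D: A[8] 1->17, delta=16, new_sum=154+(16)=170 <-- matches target
Option E: A[2] -11->11, delta=22, new_sum=154+(22)=176

Answer: D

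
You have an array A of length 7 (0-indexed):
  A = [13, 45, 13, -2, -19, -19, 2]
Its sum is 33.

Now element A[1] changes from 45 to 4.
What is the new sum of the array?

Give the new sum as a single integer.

Answer: -8

Derivation:
Old value at index 1: 45
New value at index 1: 4
Delta = 4 - 45 = -41
New sum = old_sum + delta = 33 + (-41) = -8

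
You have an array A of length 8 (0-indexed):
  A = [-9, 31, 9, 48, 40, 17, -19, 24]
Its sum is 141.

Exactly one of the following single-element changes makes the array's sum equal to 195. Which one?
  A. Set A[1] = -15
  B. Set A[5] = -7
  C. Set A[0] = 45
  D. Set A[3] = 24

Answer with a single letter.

Answer: C

Derivation:
Option A: A[1] 31->-15, delta=-46, new_sum=141+(-46)=95
Option B: A[5] 17->-7, delta=-24, new_sum=141+(-24)=117
Option C: A[0] -9->45, delta=54, new_sum=141+(54)=195 <-- matches target
Option D: A[3] 48->24, delta=-24, new_sum=141+(-24)=117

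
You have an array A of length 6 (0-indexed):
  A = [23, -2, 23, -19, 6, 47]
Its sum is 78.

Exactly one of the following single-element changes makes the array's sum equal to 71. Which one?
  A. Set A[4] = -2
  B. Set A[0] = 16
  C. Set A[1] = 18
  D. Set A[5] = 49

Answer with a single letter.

Option A: A[4] 6->-2, delta=-8, new_sum=78+(-8)=70
Option B: A[0] 23->16, delta=-7, new_sum=78+(-7)=71 <-- matches target
Option C: A[1] -2->18, delta=20, new_sum=78+(20)=98
Option D: A[5] 47->49, delta=2, new_sum=78+(2)=80

Answer: B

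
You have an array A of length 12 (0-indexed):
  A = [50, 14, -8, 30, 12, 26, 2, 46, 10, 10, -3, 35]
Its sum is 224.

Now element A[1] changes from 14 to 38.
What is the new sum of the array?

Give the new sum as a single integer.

Answer: 248

Derivation:
Old value at index 1: 14
New value at index 1: 38
Delta = 38 - 14 = 24
New sum = old_sum + delta = 224 + (24) = 248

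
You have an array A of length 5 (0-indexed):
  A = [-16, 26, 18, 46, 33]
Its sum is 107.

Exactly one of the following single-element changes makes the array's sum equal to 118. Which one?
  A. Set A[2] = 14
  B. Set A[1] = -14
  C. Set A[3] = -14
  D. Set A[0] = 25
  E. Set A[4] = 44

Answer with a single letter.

Option A: A[2] 18->14, delta=-4, new_sum=107+(-4)=103
Option B: A[1] 26->-14, delta=-40, new_sum=107+(-40)=67
Option C: A[3] 46->-14, delta=-60, new_sum=107+(-60)=47
Option D: A[0] -16->25, delta=41, new_sum=107+(41)=148
Option E: A[4] 33->44, delta=11, new_sum=107+(11)=118 <-- matches target

Answer: E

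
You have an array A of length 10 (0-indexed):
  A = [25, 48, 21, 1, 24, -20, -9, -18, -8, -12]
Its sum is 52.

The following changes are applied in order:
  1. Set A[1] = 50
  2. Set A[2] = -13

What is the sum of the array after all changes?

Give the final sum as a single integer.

Answer: 20

Derivation:
Initial sum: 52
Change 1: A[1] 48 -> 50, delta = 2, sum = 54
Change 2: A[2] 21 -> -13, delta = -34, sum = 20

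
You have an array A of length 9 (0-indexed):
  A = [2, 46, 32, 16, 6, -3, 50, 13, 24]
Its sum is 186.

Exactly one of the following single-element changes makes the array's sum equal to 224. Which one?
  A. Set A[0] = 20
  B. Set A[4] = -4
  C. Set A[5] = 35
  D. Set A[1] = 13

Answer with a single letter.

Option A: A[0] 2->20, delta=18, new_sum=186+(18)=204
Option B: A[4] 6->-4, delta=-10, new_sum=186+(-10)=176
Option C: A[5] -3->35, delta=38, new_sum=186+(38)=224 <-- matches target
Option D: A[1] 46->13, delta=-33, new_sum=186+(-33)=153

Answer: C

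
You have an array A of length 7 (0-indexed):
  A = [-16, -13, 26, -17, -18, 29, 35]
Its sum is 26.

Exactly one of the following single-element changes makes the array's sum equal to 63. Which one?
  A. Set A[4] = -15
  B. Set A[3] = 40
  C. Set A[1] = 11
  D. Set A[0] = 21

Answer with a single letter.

Option A: A[4] -18->-15, delta=3, new_sum=26+(3)=29
Option B: A[3] -17->40, delta=57, new_sum=26+(57)=83
Option C: A[1] -13->11, delta=24, new_sum=26+(24)=50
Option D: A[0] -16->21, delta=37, new_sum=26+(37)=63 <-- matches target

Answer: D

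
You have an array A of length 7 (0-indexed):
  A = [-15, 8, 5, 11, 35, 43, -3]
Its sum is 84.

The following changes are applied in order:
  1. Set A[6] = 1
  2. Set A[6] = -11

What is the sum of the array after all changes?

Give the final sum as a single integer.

Answer: 76

Derivation:
Initial sum: 84
Change 1: A[6] -3 -> 1, delta = 4, sum = 88
Change 2: A[6] 1 -> -11, delta = -12, sum = 76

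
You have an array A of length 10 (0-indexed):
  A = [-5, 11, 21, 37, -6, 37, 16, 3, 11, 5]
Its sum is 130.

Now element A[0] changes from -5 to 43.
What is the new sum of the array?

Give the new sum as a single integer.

Old value at index 0: -5
New value at index 0: 43
Delta = 43 - -5 = 48
New sum = old_sum + delta = 130 + (48) = 178

Answer: 178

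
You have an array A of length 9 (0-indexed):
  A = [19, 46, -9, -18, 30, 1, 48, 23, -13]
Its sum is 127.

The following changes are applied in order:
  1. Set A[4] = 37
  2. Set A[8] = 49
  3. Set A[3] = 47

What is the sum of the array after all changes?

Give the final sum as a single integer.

Initial sum: 127
Change 1: A[4] 30 -> 37, delta = 7, sum = 134
Change 2: A[8] -13 -> 49, delta = 62, sum = 196
Change 3: A[3] -18 -> 47, delta = 65, sum = 261

Answer: 261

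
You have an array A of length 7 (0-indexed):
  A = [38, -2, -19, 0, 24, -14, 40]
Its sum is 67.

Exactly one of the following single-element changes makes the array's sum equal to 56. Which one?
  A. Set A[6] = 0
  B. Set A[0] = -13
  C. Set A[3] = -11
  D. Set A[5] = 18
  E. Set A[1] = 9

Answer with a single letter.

Option A: A[6] 40->0, delta=-40, new_sum=67+(-40)=27
Option B: A[0] 38->-13, delta=-51, new_sum=67+(-51)=16
Option C: A[3] 0->-11, delta=-11, new_sum=67+(-11)=56 <-- matches target
Option D: A[5] -14->18, delta=32, new_sum=67+(32)=99
Option E: A[1] -2->9, delta=11, new_sum=67+(11)=78

Answer: C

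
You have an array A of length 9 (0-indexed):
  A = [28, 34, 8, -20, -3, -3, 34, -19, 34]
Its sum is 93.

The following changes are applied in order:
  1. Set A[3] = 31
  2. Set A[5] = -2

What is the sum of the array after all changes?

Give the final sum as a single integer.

Initial sum: 93
Change 1: A[3] -20 -> 31, delta = 51, sum = 144
Change 2: A[5] -3 -> -2, delta = 1, sum = 145

Answer: 145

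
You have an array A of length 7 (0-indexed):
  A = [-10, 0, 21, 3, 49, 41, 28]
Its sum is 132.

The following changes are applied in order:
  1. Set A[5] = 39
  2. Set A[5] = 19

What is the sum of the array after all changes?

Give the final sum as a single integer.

Initial sum: 132
Change 1: A[5] 41 -> 39, delta = -2, sum = 130
Change 2: A[5] 39 -> 19, delta = -20, sum = 110

Answer: 110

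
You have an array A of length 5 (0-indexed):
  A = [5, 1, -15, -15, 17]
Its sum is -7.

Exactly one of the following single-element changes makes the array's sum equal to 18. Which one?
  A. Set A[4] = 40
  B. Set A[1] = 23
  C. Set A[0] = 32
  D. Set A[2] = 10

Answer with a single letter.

Answer: D

Derivation:
Option A: A[4] 17->40, delta=23, new_sum=-7+(23)=16
Option B: A[1] 1->23, delta=22, new_sum=-7+(22)=15
Option C: A[0] 5->32, delta=27, new_sum=-7+(27)=20
Option D: A[2] -15->10, delta=25, new_sum=-7+(25)=18 <-- matches target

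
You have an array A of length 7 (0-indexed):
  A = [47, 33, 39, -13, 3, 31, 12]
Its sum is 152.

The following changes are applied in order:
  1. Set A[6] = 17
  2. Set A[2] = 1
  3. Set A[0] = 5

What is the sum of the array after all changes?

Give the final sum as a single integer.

Initial sum: 152
Change 1: A[6] 12 -> 17, delta = 5, sum = 157
Change 2: A[2] 39 -> 1, delta = -38, sum = 119
Change 3: A[0] 47 -> 5, delta = -42, sum = 77

Answer: 77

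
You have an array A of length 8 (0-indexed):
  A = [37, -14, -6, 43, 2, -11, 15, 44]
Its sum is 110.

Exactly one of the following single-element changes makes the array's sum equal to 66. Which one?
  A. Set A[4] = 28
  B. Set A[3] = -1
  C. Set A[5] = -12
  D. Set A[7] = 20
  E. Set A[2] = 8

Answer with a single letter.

Option A: A[4] 2->28, delta=26, new_sum=110+(26)=136
Option B: A[3] 43->-1, delta=-44, new_sum=110+(-44)=66 <-- matches target
Option C: A[5] -11->-12, delta=-1, new_sum=110+(-1)=109
Option D: A[7] 44->20, delta=-24, new_sum=110+(-24)=86
Option E: A[2] -6->8, delta=14, new_sum=110+(14)=124

Answer: B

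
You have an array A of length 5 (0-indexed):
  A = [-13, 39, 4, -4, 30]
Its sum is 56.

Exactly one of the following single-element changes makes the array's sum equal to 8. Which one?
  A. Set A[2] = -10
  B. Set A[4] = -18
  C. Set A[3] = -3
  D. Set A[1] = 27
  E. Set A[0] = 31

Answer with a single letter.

Option A: A[2] 4->-10, delta=-14, new_sum=56+(-14)=42
Option B: A[4] 30->-18, delta=-48, new_sum=56+(-48)=8 <-- matches target
Option C: A[3] -4->-3, delta=1, new_sum=56+(1)=57
Option D: A[1] 39->27, delta=-12, new_sum=56+(-12)=44
Option E: A[0] -13->31, delta=44, new_sum=56+(44)=100

Answer: B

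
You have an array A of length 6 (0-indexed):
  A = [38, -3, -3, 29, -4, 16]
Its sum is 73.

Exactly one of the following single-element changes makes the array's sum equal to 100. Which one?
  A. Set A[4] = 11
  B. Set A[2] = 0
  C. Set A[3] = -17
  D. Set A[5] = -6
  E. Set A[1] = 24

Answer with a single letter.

Answer: E

Derivation:
Option A: A[4] -4->11, delta=15, new_sum=73+(15)=88
Option B: A[2] -3->0, delta=3, new_sum=73+(3)=76
Option C: A[3] 29->-17, delta=-46, new_sum=73+(-46)=27
Option D: A[5] 16->-6, delta=-22, new_sum=73+(-22)=51
Option E: A[1] -3->24, delta=27, new_sum=73+(27)=100 <-- matches target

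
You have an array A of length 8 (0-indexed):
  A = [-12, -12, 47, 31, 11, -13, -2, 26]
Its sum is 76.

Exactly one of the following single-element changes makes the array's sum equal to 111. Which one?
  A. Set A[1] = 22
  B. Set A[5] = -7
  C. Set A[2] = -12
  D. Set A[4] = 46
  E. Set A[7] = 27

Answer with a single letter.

Option A: A[1] -12->22, delta=34, new_sum=76+(34)=110
Option B: A[5] -13->-7, delta=6, new_sum=76+(6)=82
Option C: A[2] 47->-12, delta=-59, new_sum=76+(-59)=17
Option D: A[4] 11->46, delta=35, new_sum=76+(35)=111 <-- matches target
Option E: A[7] 26->27, delta=1, new_sum=76+(1)=77

Answer: D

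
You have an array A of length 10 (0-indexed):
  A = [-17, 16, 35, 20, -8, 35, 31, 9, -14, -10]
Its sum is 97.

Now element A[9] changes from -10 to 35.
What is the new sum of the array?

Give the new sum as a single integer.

Answer: 142

Derivation:
Old value at index 9: -10
New value at index 9: 35
Delta = 35 - -10 = 45
New sum = old_sum + delta = 97 + (45) = 142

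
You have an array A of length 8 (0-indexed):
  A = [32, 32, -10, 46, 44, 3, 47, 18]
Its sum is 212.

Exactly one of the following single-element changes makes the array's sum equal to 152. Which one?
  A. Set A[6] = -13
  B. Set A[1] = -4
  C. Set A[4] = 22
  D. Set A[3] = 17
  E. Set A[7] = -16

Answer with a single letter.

Option A: A[6] 47->-13, delta=-60, new_sum=212+(-60)=152 <-- matches target
Option B: A[1] 32->-4, delta=-36, new_sum=212+(-36)=176
Option C: A[4] 44->22, delta=-22, new_sum=212+(-22)=190
Option D: A[3] 46->17, delta=-29, new_sum=212+(-29)=183
Option E: A[7] 18->-16, delta=-34, new_sum=212+(-34)=178

Answer: A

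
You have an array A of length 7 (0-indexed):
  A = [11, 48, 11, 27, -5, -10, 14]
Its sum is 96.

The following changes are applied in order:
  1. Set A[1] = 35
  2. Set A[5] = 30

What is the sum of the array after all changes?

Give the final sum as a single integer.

Initial sum: 96
Change 1: A[1] 48 -> 35, delta = -13, sum = 83
Change 2: A[5] -10 -> 30, delta = 40, sum = 123

Answer: 123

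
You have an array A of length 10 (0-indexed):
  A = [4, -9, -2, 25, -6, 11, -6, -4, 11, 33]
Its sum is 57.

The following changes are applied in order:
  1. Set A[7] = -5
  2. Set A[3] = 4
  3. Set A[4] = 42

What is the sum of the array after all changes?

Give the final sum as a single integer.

Answer: 83

Derivation:
Initial sum: 57
Change 1: A[7] -4 -> -5, delta = -1, sum = 56
Change 2: A[3] 25 -> 4, delta = -21, sum = 35
Change 3: A[4] -6 -> 42, delta = 48, sum = 83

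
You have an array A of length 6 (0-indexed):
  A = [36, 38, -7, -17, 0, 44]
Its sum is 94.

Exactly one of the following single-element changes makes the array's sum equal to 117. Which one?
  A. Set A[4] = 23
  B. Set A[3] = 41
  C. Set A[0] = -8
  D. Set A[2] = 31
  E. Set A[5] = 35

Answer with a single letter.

Option A: A[4] 0->23, delta=23, new_sum=94+(23)=117 <-- matches target
Option B: A[3] -17->41, delta=58, new_sum=94+(58)=152
Option C: A[0] 36->-8, delta=-44, new_sum=94+(-44)=50
Option D: A[2] -7->31, delta=38, new_sum=94+(38)=132
Option E: A[5] 44->35, delta=-9, new_sum=94+(-9)=85

Answer: A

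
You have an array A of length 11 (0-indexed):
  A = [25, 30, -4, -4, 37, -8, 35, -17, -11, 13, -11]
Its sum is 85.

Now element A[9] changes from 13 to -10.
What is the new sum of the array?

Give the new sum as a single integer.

Answer: 62

Derivation:
Old value at index 9: 13
New value at index 9: -10
Delta = -10 - 13 = -23
New sum = old_sum + delta = 85 + (-23) = 62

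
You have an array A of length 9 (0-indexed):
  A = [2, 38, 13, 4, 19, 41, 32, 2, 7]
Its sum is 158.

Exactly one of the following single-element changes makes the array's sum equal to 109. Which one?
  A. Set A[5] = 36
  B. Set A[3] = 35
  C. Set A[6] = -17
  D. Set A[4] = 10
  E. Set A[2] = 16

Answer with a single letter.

Option A: A[5] 41->36, delta=-5, new_sum=158+(-5)=153
Option B: A[3] 4->35, delta=31, new_sum=158+(31)=189
Option C: A[6] 32->-17, delta=-49, new_sum=158+(-49)=109 <-- matches target
Option D: A[4] 19->10, delta=-9, new_sum=158+(-9)=149
Option E: A[2] 13->16, delta=3, new_sum=158+(3)=161

Answer: C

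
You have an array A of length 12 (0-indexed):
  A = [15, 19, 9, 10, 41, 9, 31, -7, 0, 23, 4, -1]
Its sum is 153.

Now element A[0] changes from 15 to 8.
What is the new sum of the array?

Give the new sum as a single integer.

Old value at index 0: 15
New value at index 0: 8
Delta = 8 - 15 = -7
New sum = old_sum + delta = 153 + (-7) = 146

Answer: 146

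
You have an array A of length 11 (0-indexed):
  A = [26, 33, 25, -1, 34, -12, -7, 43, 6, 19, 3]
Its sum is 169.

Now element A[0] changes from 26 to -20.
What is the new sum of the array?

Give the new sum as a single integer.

Answer: 123

Derivation:
Old value at index 0: 26
New value at index 0: -20
Delta = -20 - 26 = -46
New sum = old_sum + delta = 169 + (-46) = 123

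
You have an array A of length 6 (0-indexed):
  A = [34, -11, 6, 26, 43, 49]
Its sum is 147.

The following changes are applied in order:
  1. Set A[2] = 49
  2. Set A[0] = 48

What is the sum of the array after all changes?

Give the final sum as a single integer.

Initial sum: 147
Change 1: A[2] 6 -> 49, delta = 43, sum = 190
Change 2: A[0] 34 -> 48, delta = 14, sum = 204

Answer: 204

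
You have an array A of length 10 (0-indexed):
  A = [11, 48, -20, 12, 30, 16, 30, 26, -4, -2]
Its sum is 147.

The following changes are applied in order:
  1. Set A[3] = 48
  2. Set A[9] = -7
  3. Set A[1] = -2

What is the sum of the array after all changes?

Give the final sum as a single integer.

Answer: 128

Derivation:
Initial sum: 147
Change 1: A[3] 12 -> 48, delta = 36, sum = 183
Change 2: A[9] -2 -> -7, delta = -5, sum = 178
Change 3: A[1] 48 -> -2, delta = -50, sum = 128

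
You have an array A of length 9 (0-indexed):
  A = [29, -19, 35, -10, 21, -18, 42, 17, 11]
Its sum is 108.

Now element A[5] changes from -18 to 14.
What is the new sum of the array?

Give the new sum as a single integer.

Answer: 140

Derivation:
Old value at index 5: -18
New value at index 5: 14
Delta = 14 - -18 = 32
New sum = old_sum + delta = 108 + (32) = 140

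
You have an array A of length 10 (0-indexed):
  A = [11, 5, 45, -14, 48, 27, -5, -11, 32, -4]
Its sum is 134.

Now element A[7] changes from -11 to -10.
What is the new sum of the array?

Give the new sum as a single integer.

Old value at index 7: -11
New value at index 7: -10
Delta = -10 - -11 = 1
New sum = old_sum + delta = 134 + (1) = 135

Answer: 135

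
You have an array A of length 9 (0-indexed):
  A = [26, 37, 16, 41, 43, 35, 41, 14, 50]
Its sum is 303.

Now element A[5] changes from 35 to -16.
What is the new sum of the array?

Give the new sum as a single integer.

Old value at index 5: 35
New value at index 5: -16
Delta = -16 - 35 = -51
New sum = old_sum + delta = 303 + (-51) = 252

Answer: 252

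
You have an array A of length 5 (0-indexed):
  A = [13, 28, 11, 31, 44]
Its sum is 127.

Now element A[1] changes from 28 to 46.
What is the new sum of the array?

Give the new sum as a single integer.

Old value at index 1: 28
New value at index 1: 46
Delta = 46 - 28 = 18
New sum = old_sum + delta = 127 + (18) = 145

Answer: 145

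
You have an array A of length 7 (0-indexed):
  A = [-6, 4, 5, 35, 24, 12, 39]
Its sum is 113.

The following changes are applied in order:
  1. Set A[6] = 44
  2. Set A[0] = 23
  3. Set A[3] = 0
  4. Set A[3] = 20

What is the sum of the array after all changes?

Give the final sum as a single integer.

Answer: 132

Derivation:
Initial sum: 113
Change 1: A[6] 39 -> 44, delta = 5, sum = 118
Change 2: A[0] -6 -> 23, delta = 29, sum = 147
Change 3: A[3] 35 -> 0, delta = -35, sum = 112
Change 4: A[3] 0 -> 20, delta = 20, sum = 132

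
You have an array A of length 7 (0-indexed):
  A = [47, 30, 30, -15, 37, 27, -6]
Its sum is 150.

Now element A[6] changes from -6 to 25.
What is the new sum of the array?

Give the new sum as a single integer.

Old value at index 6: -6
New value at index 6: 25
Delta = 25 - -6 = 31
New sum = old_sum + delta = 150 + (31) = 181

Answer: 181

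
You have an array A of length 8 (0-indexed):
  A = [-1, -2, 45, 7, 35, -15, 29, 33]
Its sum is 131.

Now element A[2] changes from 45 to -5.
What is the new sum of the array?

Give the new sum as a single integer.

Answer: 81

Derivation:
Old value at index 2: 45
New value at index 2: -5
Delta = -5 - 45 = -50
New sum = old_sum + delta = 131 + (-50) = 81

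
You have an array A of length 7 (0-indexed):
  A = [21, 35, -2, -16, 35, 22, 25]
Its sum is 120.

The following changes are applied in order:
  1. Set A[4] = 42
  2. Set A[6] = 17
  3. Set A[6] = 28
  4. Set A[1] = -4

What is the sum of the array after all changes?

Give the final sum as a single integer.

Answer: 91

Derivation:
Initial sum: 120
Change 1: A[4] 35 -> 42, delta = 7, sum = 127
Change 2: A[6] 25 -> 17, delta = -8, sum = 119
Change 3: A[6] 17 -> 28, delta = 11, sum = 130
Change 4: A[1] 35 -> -4, delta = -39, sum = 91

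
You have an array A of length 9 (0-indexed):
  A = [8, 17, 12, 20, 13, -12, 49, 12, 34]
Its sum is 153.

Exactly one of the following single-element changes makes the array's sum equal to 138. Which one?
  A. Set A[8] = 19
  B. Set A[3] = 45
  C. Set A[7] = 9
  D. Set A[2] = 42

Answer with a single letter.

Option A: A[8] 34->19, delta=-15, new_sum=153+(-15)=138 <-- matches target
Option B: A[3] 20->45, delta=25, new_sum=153+(25)=178
Option C: A[7] 12->9, delta=-3, new_sum=153+(-3)=150
Option D: A[2] 12->42, delta=30, new_sum=153+(30)=183

Answer: A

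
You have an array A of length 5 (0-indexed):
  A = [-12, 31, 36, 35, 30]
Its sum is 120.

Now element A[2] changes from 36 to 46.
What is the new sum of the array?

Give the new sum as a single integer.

Answer: 130

Derivation:
Old value at index 2: 36
New value at index 2: 46
Delta = 46 - 36 = 10
New sum = old_sum + delta = 120 + (10) = 130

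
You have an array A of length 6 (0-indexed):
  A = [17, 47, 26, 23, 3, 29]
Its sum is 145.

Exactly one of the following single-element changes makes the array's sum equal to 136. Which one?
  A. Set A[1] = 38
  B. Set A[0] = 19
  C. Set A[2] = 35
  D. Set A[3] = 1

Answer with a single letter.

Answer: A

Derivation:
Option A: A[1] 47->38, delta=-9, new_sum=145+(-9)=136 <-- matches target
Option B: A[0] 17->19, delta=2, new_sum=145+(2)=147
Option C: A[2] 26->35, delta=9, new_sum=145+(9)=154
Option D: A[3] 23->1, delta=-22, new_sum=145+(-22)=123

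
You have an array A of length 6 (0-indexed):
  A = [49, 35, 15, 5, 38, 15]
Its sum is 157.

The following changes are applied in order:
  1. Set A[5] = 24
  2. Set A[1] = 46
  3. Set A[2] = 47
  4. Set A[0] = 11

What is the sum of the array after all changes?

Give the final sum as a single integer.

Initial sum: 157
Change 1: A[5] 15 -> 24, delta = 9, sum = 166
Change 2: A[1] 35 -> 46, delta = 11, sum = 177
Change 3: A[2] 15 -> 47, delta = 32, sum = 209
Change 4: A[0] 49 -> 11, delta = -38, sum = 171

Answer: 171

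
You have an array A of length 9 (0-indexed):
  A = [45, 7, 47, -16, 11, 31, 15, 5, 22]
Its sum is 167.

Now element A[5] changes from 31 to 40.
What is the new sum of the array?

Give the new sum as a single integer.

Old value at index 5: 31
New value at index 5: 40
Delta = 40 - 31 = 9
New sum = old_sum + delta = 167 + (9) = 176

Answer: 176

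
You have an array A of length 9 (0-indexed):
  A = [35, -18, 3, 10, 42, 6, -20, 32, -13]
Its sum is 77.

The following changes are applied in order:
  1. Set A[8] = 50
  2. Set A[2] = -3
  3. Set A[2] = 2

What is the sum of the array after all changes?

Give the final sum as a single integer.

Initial sum: 77
Change 1: A[8] -13 -> 50, delta = 63, sum = 140
Change 2: A[2] 3 -> -3, delta = -6, sum = 134
Change 3: A[2] -3 -> 2, delta = 5, sum = 139

Answer: 139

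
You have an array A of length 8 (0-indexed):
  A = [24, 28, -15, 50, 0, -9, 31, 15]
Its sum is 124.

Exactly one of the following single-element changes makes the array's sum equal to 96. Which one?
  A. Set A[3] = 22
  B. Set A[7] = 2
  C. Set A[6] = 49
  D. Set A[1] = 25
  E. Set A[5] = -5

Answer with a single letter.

Answer: A

Derivation:
Option A: A[3] 50->22, delta=-28, new_sum=124+(-28)=96 <-- matches target
Option B: A[7] 15->2, delta=-13, new_sum=124+(-13)=111
Option C: A[6] 31->49, delta=18, new_sum=124+(18)=142
Option D: A[1] 28->25, delta=-3, new_sum=124+(-3)=121
Option E: A[5] -9->-5, delta=4, new_sum=124+(4)=128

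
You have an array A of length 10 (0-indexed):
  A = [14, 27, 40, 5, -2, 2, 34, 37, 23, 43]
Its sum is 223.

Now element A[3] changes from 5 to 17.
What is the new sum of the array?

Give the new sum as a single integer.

Old value at index 3: 5
New value at index 3: 17
Delta = 17 - 5 = 12
New sum = old_sum + delta = 223 + (12) = 235

Answer: 235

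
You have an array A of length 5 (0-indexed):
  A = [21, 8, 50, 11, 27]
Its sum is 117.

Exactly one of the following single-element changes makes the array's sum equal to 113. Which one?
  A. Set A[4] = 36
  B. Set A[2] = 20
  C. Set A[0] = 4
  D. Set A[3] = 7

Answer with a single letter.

Option A: A[4] 27->36, delta=9, new_sum=117+(9)=126
Option B: A[2] 50->20, delta=-30, new_sum=117+(-30)=87
Option C: A[0] 21->4, delta=-17, new_sum=117+(-17)=100
Option D: A[3] 11->7, delta=-4, new_sum=117+(-4)=113 <-- matches target

Answer: D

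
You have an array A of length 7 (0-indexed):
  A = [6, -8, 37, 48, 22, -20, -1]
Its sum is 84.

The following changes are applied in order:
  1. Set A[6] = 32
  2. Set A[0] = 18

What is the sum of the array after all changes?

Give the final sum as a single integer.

Answer: 129

Derivation:
Initial sum: 84
Change 1: A[6] -1 -> 32, delta = 33, sum = 117
Change 2: A[0] 6 -> 18, delta = 12, sum = 129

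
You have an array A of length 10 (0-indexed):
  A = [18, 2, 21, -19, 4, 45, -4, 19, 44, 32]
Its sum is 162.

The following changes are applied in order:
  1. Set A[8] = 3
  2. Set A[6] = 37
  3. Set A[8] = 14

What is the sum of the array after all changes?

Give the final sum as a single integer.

Answer: 173

Derivation:
Initial sum: 162
Change 1: A[8] 44 -> 3, delta = -41, sum = 121
Change 2: A[6] -4 -> 37, delta = 41, sum = 162
Change 3: A[8] 3 -> 14, delta = 11, sum = 173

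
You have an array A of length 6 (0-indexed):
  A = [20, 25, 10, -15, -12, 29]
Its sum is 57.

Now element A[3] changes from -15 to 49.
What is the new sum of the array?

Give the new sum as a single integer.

Old value at index 3: -15
New value at index 3: 49
Delta = 49 - -15 = 64
New sum = old_sum + delta = 57 + (64) = 121

Answer: 121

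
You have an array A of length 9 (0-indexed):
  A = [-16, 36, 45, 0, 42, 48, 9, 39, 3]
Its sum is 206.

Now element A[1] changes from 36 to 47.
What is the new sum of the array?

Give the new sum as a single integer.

Answer: 217

Derivation:
Old value at index 1: 36
New value at index 1: 47
Delta = 47 - 36 = 11
New sum = old_sum + delta = 206 + (11) = 217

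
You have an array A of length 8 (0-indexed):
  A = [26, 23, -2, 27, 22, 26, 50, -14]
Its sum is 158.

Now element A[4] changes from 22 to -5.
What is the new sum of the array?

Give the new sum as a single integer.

Answer: 131

Derivation:
Old value at index 4: 22
New value at index 4: -5
Delta = -5 - 22 = -27
New sum = old_sum + delta = 158 + (-27) = 131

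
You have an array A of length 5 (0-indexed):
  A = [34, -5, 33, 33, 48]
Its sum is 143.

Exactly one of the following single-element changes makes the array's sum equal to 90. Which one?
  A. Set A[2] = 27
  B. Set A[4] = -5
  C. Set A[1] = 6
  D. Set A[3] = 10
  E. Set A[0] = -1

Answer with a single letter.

Answer: B

Derivation:
Option A: A[2] 33->27, delta=-6, new_sum=143+(-6)=137
Option B: A[4] 48->-5, delta=-53, new_sum=143+(-53)=90 <-- matches target
Option C: A[1] -5->6, delta=11, new_sum=143+(11)=154
Option D: A[3] 33->10, delta=-23, new_sum=143+(-23)=120
Option E: A[0] 34->-1, delta=-35, new_sum=143+(-35)=108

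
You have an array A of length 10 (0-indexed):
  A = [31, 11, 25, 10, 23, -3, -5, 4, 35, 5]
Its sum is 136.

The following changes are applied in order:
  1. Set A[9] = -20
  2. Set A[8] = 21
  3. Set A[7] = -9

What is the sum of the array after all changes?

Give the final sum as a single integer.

Initial sum: 136
Change 1: A[9] 5 -> -20, delta = -25, sum = 111
Change 2: A[8] 35 -> 21, delta = -14, sum = 97
Change 3: A[7] 4 -> -9, delta = -13, sum = 84

Answer: 84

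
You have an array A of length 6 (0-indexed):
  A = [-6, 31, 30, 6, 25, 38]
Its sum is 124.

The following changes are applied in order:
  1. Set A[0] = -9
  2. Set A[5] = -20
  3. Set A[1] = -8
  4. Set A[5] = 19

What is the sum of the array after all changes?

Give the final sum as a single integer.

Initial sum: 124
Change 1: A[0] -6 -> -9, delta = -3, sum = 121
Change 2: A[5] 38 -> -20, delta = -58, sum = 63
Change 3: A[1] 31 -> -8, delta = -39, sum = 24
Change 4: A[5] -20 -> 19, delta = 39, sum = 63

Answer: 63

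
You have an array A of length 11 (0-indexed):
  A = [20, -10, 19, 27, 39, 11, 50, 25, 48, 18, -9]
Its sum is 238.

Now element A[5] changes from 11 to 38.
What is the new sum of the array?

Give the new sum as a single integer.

Old value at index 5: 11
New value at index 5: 38
Delta = 38 - 11 = 27
New sum = old_sum + delta = 238 + (27) = 265

Answer: 265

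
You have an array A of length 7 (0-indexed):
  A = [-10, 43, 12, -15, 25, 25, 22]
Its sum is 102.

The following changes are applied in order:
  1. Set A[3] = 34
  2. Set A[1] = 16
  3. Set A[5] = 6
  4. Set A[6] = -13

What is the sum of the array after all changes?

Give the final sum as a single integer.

Answer: 70

Derivation:
Initial sum: 102
Change 1: A[3] -15 -> 34, delta = 49, sum = 151
Change 2: A[1] 43 -> 16, delta = -27, sum = 124
Change 3: A[5] 25 -> 6, delta = -19, sum = 105
Change 4: A[6] 22 -> -13, delta = -35, sum = 70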